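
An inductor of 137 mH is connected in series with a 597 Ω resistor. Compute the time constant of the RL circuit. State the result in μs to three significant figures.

τ ≈ 229 μs

τ = L/R = (0.137 H)/(597 Ω) = 2.2948×10^-4 s.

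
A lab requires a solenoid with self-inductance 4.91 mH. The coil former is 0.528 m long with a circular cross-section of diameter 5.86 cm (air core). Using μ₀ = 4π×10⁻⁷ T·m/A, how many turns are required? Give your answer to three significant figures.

A = π(d/2)² = π(2.930×10^-2 m)² = 2.697×10^-3 m².
From L = μ₀N²A/ℓ, N = √(Lℓ / (μ₀A)).
N = √[(4.910×10^-3)(0.528) / ((4π×10⁻⁷)×2.697×10^-3)] = √(7.649×10^5) ≈ 874.6.

N ≈ 875 turns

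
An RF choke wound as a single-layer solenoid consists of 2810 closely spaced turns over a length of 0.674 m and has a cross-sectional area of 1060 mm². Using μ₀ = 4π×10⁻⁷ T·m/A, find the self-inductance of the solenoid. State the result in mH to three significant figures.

A = 1060 mm² = 1.060×10^-3 m².
For a long solenoid, L = μ₀N²A/ℓ.
L = (4π×10⁻⁷)(2810)²(1.060×10^-3)/(0.674 m) = 1.561×10^-2 H.

L ≈ 15.6 mH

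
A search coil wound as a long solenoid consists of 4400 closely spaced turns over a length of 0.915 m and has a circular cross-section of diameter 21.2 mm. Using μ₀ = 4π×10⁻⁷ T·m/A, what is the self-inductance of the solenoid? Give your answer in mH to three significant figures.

L ≈ 9.39 mH

A = π(d/2)² = π(1.060×10^-2 m)² = 3.530×10^-4 m².
For a long solenoid, L = μ₀N²A/ℓ.
L = (4π×10⁻⁷)(4400)²(3.530×10^-4)/(0.915 m) = 9.385×10^-3 H.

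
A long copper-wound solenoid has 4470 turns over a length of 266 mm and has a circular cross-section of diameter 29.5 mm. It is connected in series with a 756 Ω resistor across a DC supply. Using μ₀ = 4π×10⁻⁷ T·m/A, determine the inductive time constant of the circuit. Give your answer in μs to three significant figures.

A = π(d/2)² = π(1.475×10^-2 m)² = 6.8349×10^-4 m².
L = μ₀N²A/ℓ = (4π×10⁻⁷)(4470)²(6.8349×10^-4)/(0.266) = 6.452×10^-2 H.
τ = L/R = (6.452×10^-2)/(756) = 8.534×10^-5 s.

τ ≈ 85.3 μs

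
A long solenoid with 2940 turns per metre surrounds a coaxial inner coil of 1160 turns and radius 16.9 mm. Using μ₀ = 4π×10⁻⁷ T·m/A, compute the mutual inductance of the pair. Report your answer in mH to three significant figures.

M ≈ 3.85 mH

The outer solenoid produces a uniform field B₁ = μ₀n₁I₁ across the inner coil,
so the flux linkage is N₂Φ = N₂B₁A₂ = μ₀n₁N₂A₂·I₁, giving M = μ₀n₁N₂A₂.
A₂ = πr² = π(1.690×10^-2 m)² = 8.973×10^-4 m².
M = (4π×10⁻⁷)(2940)(1160)(8.973×10^-4) = 3.845×10^-3 H.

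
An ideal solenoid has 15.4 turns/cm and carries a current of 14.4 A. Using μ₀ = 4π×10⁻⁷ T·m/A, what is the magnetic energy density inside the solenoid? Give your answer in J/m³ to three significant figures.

u ≈ 309 J/m³

B = μ₀nI = (4π×10⁻⁷)(1.540×10^3)(14.4) = 2.787×10^-2 T.
u = B²/(2μ₀) = (2.787×10^-2)²/(2×4π×10⁻⁷) = 309 J/m³.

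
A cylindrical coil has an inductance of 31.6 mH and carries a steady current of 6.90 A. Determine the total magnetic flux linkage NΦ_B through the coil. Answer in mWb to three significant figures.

NΦ_B ≈ 218 mWb

From L = NΦ_B/I, the flux linkage is NΦ_B = LI.
NΦ_B = (3.160×10^-2 H)(6.90 A) = 0.218 Wb.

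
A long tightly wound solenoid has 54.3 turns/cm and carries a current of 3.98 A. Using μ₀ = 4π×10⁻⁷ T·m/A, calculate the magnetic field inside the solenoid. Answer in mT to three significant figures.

Inside a long solenoid, B = μ₀nI.
B = (4π×10⁻⁷)(5.430×10^3 m⁻¹)(3.98 A) = 2.716×10^-2 T.

B ≈ 27.2 mT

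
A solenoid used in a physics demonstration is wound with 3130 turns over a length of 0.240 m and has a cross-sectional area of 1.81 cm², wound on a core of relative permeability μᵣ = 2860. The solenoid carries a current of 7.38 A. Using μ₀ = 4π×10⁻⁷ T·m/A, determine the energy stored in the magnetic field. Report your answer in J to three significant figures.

A = 1.81 cm² = 1.810×10^-4 m².
L = μ₀μᵣN²A/ℓ = (4π×10⁻⁷)(2860)(3130)²(1.810×10^-4)/(0.24) = 26.55 H.
U = ½LI² = ½(26.55)(7.38)² = 723.1 J.

U ≈ 723 J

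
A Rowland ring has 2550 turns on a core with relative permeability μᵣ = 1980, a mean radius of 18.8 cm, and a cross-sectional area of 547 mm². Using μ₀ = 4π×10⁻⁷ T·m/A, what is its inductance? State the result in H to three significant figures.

L ≈ 7.49 H

For a thin toroid, L = μ₀μᵣN²A/(2πR).
L = (4π×10⁻⁷)(1980)(2550)²(5.470×10^-4) / (2π×0.188 m) = 7.492 H.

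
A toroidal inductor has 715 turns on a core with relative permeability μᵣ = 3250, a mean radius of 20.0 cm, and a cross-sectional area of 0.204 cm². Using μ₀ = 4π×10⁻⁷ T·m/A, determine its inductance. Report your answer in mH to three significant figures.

For a thin toroid, L = μ₀μᵣN²A/(2πR).
L = (4π×10⁻⁷)(3250)(715)²(2.040×10^-5) / (2π×0.2 m) = 3.389×10^-2 H.

L ≈ 33.9 mH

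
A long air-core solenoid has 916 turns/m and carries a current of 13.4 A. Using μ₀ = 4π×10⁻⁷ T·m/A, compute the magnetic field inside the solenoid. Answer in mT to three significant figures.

B ≈ 15.4 mT

Inside a long solenoid, B = μ₀nI.
B = (4π×10⁻⁷)(916 m⁻¹)(13.4 A) = 1.542×10^-2 T.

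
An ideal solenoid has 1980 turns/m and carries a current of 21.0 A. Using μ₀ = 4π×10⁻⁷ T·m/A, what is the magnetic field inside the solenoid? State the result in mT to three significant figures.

B ≈ 52.3 mT

Inside a long solenoid, B = μ₀nI.
B = (4π×10⁻⁷)(1.980×10^3 m⁻¹)(21.0 A) = 5.225×10^-2 T.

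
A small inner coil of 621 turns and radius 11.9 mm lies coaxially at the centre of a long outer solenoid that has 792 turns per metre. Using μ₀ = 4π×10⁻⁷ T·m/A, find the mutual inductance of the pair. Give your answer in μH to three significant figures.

M ≈ 275 μH

The outer solenoid produces a uniform field B₁ = μ₀n₁I₁ across the inner coil,
so the flux linkage is N₂Φ = N₂B₁A₂ = μ₀n₁N₂A₂·I₁, giving M = μ₀n₁N₂A₂.
A₂ = πr² = π(1.190×10^-2 m)² = 4.449×10^-4 m².
M = (4π×10⁻⁷)(792)(621)(4.449×10^-4) = 2.750×10^-4 H.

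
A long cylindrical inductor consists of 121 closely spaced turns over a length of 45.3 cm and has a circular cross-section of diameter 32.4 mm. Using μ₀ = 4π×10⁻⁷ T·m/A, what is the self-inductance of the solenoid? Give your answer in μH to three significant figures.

L ≈ 33.5 μH

A = π(d/2)² = π(1.620×10^-2 m)² = 8.2448×10^-4 m².
For a long solenoid, L = μ₀N²A/ℓ.
L = (4π×10⁻⁷)(121)²(8.2448×10^-4)/(0.453 m) = 3.349×10^-5 H.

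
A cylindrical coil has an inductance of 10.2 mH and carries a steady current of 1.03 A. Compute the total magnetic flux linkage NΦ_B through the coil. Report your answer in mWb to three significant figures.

NΦ_B ≈ 10.5 mWb

From L = NΦ_B/I, the flux linkage is NΦ_B = LI.
NΦ_B = (1.020×10^-2 H)(1.03 A) = 1.051×10^-2 Wb.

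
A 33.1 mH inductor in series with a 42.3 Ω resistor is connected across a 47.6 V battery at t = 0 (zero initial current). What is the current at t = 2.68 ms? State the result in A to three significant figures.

τ = L/R = 3.310×10^-2/42.3 = 7.825×10^-4 s; final current I_∞ = ε/R = 47.6/42.3 = 1.125 A.
I(t) = I_∞(1 − e^(−t/τ)) with t/τ = 3.425.
I = (1.125)(1 − e^(−3.425)) = 1.089 A.

I ≈ 1.09 A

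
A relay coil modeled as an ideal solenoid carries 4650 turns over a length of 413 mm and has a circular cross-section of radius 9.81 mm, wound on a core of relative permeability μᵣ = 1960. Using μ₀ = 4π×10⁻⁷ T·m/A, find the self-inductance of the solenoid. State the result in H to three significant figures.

A = πr² = π(9.810×10^-3 m)² = 3.023×10^-4 m².
For a long solenoid, L = μ₀μᵣN²A/ℓ.
L = (4π×10⁻⁷)(1960)(4650)²(3.023×10^-4)/(0.413 m) = 38.99 H.

L ≈ 39.0 H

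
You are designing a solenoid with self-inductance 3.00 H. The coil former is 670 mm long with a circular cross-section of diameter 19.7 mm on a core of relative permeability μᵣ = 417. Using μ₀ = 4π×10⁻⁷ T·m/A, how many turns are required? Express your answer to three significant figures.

A = π(d/2)² = π(9.850×10^-3 m)² = 3.048×10^-4 m².
From L = μ₀μᵣN²A/ℓ, N = √(Lℓ / (μ₀μᵣA)).
N = √[(3)(0.67) / ((4π×10⁻⁷)(417)×3.048×10^-4)] = √(1.258×10^7) ≈ 3547.4.

N ≈ 3550 turns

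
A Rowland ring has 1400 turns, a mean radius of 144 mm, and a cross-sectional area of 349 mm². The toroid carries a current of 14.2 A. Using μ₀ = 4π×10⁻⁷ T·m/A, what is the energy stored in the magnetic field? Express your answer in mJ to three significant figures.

U ≈ 95.8 mJ

L = μ₀N²A/(2πR) = (4π×10⁻⁷)(1400)²(3.490×10^-4)/(2π×0.144) = 9.501×10^-4 H.
U = ½LI² = ½(9.501×10^-4)(14.2)² = 9.578×10^-2 J.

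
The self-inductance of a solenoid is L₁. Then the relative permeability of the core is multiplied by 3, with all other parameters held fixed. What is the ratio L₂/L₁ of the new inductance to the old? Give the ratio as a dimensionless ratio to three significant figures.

For a solenoid, L ∝ μᵣN²A/ℓ.
L₂/L₁ = (3) = 3.00.

L₂/L₁ = 3.00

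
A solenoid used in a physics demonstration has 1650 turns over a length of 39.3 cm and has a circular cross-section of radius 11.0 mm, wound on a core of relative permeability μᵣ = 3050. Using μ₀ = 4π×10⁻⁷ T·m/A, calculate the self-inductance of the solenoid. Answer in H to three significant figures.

A = πr² = π(1.100×10^-2 m)² = 3.801×10^-4 m².
For a long solenoid, L = μ₀μᵣN²A/ℓ.
L = (4π×10⁻⁷)(3050)(1650)²(3.801×10^-4)/(0.393 m) = 10.09 H.

L ≈ 10.1 H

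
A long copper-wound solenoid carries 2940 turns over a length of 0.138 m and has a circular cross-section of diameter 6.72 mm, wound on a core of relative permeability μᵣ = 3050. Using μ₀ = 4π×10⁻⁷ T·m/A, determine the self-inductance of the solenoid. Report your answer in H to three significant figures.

A = π(d/2)² = π(3.360×10^-3 m)² = 3.547×10^-5 m².
For a long solenoid, L = μ₀μᵣN²A/ℓ.
L = (4π×10⁻⁷)(3050)(2940)²(3.547×10^-5)/(0.138 m) = 8.514 H.

L ≈ 8.51 H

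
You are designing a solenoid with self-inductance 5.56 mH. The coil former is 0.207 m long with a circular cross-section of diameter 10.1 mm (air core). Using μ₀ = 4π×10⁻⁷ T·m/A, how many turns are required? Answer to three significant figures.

N ≈ 3380 turns

A = π(d/2)² = π(5.050×10^-3 m)² = 8.012×10^-5 m².
From L = μ₀N²A/ℓ, N = √(Lℓ / (μ₀A)).
N = √[(5.560×10^-3)(0.207) / ((4π×10⁻⁷)×8.012×10^-5)] = √(1.143×10^7) ≈ 3381.0.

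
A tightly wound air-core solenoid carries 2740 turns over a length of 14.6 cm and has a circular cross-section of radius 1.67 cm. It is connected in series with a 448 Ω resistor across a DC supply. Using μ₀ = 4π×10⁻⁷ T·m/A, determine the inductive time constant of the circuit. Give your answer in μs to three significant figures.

A = πr² = π(1.670×10^-2 m)² = 8.762×10^-4 m².
L = μ₀N²A/ℓ = (4π×10⁻⁷)(2740)²(8.762×10^-4)/(0.146) = 5.662×10^-2 H.
τ = L/R = (5.662×10^-2)/(448) = 1.264×10^-4 s.

τ ≈ 126 μs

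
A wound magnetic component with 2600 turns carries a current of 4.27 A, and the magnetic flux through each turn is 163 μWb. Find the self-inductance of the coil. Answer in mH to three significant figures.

L ≈ 99.3 mH

Self-inductance is defined by L = NΦ_B/I (flux linkage over current).
L = (2600)(1.630×10^-4 Wb)/(4.27 A) = 9.925×10^-2 H.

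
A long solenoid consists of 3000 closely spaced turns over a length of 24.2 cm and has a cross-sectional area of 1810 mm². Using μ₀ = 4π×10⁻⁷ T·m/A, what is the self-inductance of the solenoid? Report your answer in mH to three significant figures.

A = 1810 mm² = 1.810×10^-3 m².
For a long solenoid, L = μ₀N²A/ℓ.
L = (4π×10⁻⁷)(3000)²(1.810×10^-3)/(0.242 m) = 8.459×10^-2 H.

L ≈ 84.6 mH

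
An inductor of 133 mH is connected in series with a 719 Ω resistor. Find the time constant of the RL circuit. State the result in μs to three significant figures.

τ = L/R = (0.133 H)/(719 Ω) = 1.850×10^-4 s.

τ ≈ 185 μs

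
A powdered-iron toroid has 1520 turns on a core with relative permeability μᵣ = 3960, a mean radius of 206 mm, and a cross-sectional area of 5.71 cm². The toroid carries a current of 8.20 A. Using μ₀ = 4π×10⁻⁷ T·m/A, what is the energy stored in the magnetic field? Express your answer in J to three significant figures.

L = μ₀μᵣN²A/(2πR) = (4π×10⁻⁷)(3960)(1520)²(5.710×10^-4)/(2π×0.206) = 5.072 H.
U = ½LI² = ½(5.072)(8.20)² = 170.5 J.

U ≈ 171 J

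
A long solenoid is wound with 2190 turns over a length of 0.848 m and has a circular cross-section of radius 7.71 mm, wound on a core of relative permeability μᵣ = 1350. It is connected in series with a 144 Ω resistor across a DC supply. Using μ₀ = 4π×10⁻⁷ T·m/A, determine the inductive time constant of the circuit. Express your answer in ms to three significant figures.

A = πr² = π(7.710×10^-3 m)² = 1.867×10^-4 m².
L = μ₀μᵣN²A/ℓ = (4π×10⁻⁷)(1350)(2190)²(1.867×10^-4)/(0.848) = 1.792 H.
τ = L/R = (1.792)/(144) = 1.244×10^-2 s.

τ ≈ 12.4 ms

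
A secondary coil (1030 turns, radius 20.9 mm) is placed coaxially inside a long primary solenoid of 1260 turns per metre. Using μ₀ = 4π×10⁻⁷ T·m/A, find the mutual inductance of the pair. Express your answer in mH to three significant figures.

M ≈ 2.24 mH

The outer solenoid produces a uniform field B₁ = μ₀n₁I₁ across the inner coil,
so the flux linkage is N₂Φ = N₂B₁A₂ = μ₀n₁N₂A₂·I₁, giving M = μ₀n₁N₂A₂.
A₂ = πr² = π(2.090×10^-2 m)² = 1.372×10^-3 m².
M = (4π×10⁻⁷)(1260)(1030)(1.372×10^-3) = 2.238×10^-3 H.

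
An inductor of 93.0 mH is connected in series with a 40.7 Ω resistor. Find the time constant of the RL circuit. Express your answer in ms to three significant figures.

τ = L/R = (9.300×10^-2 H)/(40.7 Ω) = 2.285×10^-3 s.

τ ≈ 2.29 ms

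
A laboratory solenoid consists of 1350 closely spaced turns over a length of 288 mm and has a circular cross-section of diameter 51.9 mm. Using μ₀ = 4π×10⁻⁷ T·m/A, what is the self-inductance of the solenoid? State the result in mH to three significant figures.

A = π(d/2)² = π(2.595×10^-2 m)² = 2.116×10^-3 m².
For a long solenoid, L = μ₀N²A/ℓ.
L = (4π×10⁻⁷)(1350)²(2.116×10^-3)/(0.288 m) = 1.682×10^-2 H.

L ≈ 16.8 mH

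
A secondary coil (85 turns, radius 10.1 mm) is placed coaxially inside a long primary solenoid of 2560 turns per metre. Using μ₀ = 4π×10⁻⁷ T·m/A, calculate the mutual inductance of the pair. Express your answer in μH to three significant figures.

M ≈ 87.6 μH

The outer solenoid produces a uniform field B₁ = μ₀n₁I₁ across the inner coil,
so the flux linkage is N₂Φ = N₂B₁A₂ = μ₀n₁N₂A₂·I₁, giving M = μ₀n₁N₂A₂.
A₂ = πr² = π(1.010×10^-2 m)² = 3.2047×10^-4 m².
M = (4π×10⁻⁷)(2560)(85)(3.2047×10^-4) = 8.763×10^-5 H.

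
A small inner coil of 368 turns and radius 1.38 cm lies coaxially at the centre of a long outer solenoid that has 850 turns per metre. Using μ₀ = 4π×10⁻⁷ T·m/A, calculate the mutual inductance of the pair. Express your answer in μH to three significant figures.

The outer solenoid produces a uniform field B₁ = μ₀n₁I₁ across the inner coil,
so the flux linkage is N₂Φ = N₂B₁A₂ = μ₀n₁N₂A₂·I₁, giving M = μ₀n₁N₂A₂.
A₂ = πr² = π(1.380×10^-2 m)² = 5.983×10^-4 m².
M = (4π×10⁻⁷)(850)(368)(5.983×10^-4) = 2.352×10^-4 H.

M ≈ 235 μH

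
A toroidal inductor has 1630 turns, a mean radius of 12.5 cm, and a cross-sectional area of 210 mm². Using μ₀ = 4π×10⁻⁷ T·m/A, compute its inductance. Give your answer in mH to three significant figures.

L ≈ 0.893 mH

For a thin toroid, L = μ₀N²A/(2πR).
L = (4π×10⁻⁷)(1630)²(2.100×10^-4) / (2π×0.125 m) = 8.927×10^-4 H.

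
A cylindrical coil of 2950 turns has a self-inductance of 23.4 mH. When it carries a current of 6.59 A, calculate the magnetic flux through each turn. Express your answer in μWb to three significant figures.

Φ_B ≈ 52.3 μWb

From L = NΦ_B/I, the flux per turn is Φ_B = LI/N.
Φ_B = (2.340×10^-2 H)(6.59 A)/2950 = 5.227×10^-5 Wb.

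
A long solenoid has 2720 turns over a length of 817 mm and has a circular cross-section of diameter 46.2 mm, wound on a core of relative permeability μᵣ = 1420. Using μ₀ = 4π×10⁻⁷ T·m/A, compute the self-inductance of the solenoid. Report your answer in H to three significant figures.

L ≈ 27.1 H

A = π(d/2)² = π(2.310×10^-2 m)² = 1.676×10^-3 m².
For a long solenoid, L = μ₀μᵣN²A/ℓ.
L = (4π×10⁻⁷)(1420)(2720)²(1.676×10^-3)/(0.817 m) = 27.09 H.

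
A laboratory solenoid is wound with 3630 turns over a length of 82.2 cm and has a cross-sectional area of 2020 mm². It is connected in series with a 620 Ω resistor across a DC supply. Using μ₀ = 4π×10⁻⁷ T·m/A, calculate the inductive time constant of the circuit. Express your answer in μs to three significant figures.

τ ≈ 65.6 μs

A = 2020 mm² = 2.020×10^-3 m².
L = μ₀N²A/ℓ = (4π×10⁻⁷)(3630)²(2.020×10^-3)/(0.822) = 4.069×10^-2 H.
τ = L/R = (4.069×10^-2)/(620) = 6.563×10^-5 s.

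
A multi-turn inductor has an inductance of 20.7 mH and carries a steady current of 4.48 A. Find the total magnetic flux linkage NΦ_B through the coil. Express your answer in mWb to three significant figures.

NΦ_B ≈ 92.7 mWb

From L = NΦ_B/I, the flux linkage is NΦ_B = LI.
NΦ_B = (2.070×10^-2 H)(4.48 A) = 9.274×10^-2 Wb.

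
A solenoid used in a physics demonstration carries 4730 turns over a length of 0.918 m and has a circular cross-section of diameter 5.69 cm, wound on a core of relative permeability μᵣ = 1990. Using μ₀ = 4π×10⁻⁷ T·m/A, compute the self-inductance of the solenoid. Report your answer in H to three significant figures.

L ≈ 155 H

A = π(d/2)² = π(2.845×10^-2 m)² = 2.543×10^-3 m².
For a long solenoid, L = μ₀μᵣN²A/ℓ.
L = (4π×10⁻⁷)(1990)(4730)²(2.543×10^-3)/(0.918 m) = 155 H.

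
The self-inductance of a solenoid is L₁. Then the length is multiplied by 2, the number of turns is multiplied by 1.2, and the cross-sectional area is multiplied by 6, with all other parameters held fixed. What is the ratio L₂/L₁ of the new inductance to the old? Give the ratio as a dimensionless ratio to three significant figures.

L₂/L₁ = 4.32

For a solenoid, L ∝ μᵣN²A/ℓ.
L₂/L₁ = (2)^-1 × (1.2)^2 × (6) = 4.32.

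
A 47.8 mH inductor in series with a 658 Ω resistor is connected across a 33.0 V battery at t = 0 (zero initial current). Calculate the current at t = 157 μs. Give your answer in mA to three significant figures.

τ = L/R = 4.780×10^-2/658 = 7.264×10^-5 s; final current I_∞ = ε/R = 33.0/658 = 5.015×10^-2 A.
I(t) = I_∞(1 − e^(−t/τ)) with t/τ = 2.161.
I = (5.015×10^-2)(1 − e^(−2.161)) = 4.438×10^-2 A.

I ≈ 44.4 mA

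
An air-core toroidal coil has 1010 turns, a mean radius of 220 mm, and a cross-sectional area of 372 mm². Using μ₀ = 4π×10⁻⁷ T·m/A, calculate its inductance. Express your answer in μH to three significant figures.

L ≈ 345 μH

For a thin toroid, L = μ₀N²A/(2πR).
L = (4π×10⁻⁷)(1010)²(3.720×10^-4) / (2π×0.22 m) = 3.450×10^-4 H.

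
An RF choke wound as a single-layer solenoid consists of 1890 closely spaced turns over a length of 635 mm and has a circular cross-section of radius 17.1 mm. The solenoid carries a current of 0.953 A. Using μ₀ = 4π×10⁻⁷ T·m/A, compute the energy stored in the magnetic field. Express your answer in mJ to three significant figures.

U ≈ 2.95 mJ

A = πr² = π(1.710×10^-2 m)² = 9.186×10^-4 m².
L = μ₀N²A/ℓ = (4π×10⁻⁷)(1890)²(9.186×10^-4)/(0.635) = 6.494×10^-3 H.
U = ½LI² = ½(6.494×10^-3)(0.953)² = 2.949×10^-3 J.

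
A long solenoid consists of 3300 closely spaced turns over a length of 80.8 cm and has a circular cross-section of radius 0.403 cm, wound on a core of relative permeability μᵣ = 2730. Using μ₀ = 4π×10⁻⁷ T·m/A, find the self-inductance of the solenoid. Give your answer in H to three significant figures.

L ≈ 2.36 H

A = πr² = π(4.030×10^-3 m)² = 5.102×10^-5 m².
For a long solenoid, L = μ₀μᵣN²A/ℓ.
L = (4π×10⁻⁷)(2730)(3300)²(5.102×10^-5)/(0.808 m) = 2.359 H.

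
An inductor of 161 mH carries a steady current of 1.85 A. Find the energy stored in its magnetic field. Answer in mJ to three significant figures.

Stored magnetic energy: U = ½LI².
U = ½(0.161 H)(1.85 A)² = 0.2755 J.

U ≈ 276 mJ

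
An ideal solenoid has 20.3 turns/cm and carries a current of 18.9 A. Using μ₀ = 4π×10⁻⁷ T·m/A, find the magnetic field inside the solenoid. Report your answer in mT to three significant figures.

Inside a long solenoid, B = μ₀nI.
B = (4π×10⁻⁷)(2.030×10^3 m⁻¹)(18.9 A) = 4.821×10^-2 T.

B ≈ 48.2 mT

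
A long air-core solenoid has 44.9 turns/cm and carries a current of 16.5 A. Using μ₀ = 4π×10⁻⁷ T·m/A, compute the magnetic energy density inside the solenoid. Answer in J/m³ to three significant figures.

u ≈ 3450 J/m³

B = μ₀nI = (4π×10⁻⁷)(4.490×10^3)(16.5) = 9.310×10^-2 T.
u = B²/(2μ₀) = (9.310×10^-2)²/(2×4π×10⁻⁷) = 3.449×10^3 J/m³.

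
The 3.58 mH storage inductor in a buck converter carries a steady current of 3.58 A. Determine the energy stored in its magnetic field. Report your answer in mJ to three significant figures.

Stored magnetic energy: U = ½LI².
U = ½(3.580×10^-3 H)(3.58 A)² = 2.294×10^-2 J.

U ≈ 22.9 mJ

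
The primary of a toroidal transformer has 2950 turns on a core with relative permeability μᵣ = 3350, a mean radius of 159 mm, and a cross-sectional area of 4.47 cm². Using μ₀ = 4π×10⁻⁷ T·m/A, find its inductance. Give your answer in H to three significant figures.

For a thin toroid, L = μ₀μᵣN²A/(2πR).
L = (4π×10⁻⁷)(3350)(2950)²(4.470×10^-4) / (2π×0.159 m) = 16.39 H.

L ≈ 16.4 H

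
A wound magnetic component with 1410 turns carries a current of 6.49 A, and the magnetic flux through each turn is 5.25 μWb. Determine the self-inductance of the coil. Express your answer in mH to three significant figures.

Self-inductance is defined by L = NΦ_B/I (flux linkage over current).
L = (1410)(5.250×10^-6 Wb)/(6.49 A) = 1.141×10^-3 H.

L ≈ 1.14 mH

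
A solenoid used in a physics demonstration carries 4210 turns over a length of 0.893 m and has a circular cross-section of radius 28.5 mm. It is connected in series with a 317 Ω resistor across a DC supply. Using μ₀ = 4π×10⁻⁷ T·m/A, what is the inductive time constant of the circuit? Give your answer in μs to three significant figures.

A = πr² = π(2.850×10^-2 m)² = 2.552×10^-3 m².
L = μ₀N²A/ℓ = (4π×10⁻⁷)(4210)²(2.552×10^-3)/(0.893) = 6.364×10^-2 H.
τ = L/R = (6.364×10^-2)/(317) = 2.008×10^-4 s.

τ ≈ 201 μs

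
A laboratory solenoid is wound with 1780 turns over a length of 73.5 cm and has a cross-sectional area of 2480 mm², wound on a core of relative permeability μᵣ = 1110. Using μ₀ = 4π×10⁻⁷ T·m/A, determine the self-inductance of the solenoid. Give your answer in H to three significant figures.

A = 2480 mm² = 2.480×10^-3 m².
For a long solenoid, L = μ₀μᵣN²A/ℓ.
L = (4π×10⁻⁷)(1110)(1780)²(2.480×10^-3)/(0.735 m) = 14.91 H.

L ≈ 14.9 H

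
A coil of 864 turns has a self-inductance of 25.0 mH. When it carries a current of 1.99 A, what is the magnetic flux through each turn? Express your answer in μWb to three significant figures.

Φ_B ≈ 57.6 μWb

From L = NΦ_B/I, the flux per turn is Φ_B = LI/N.
Φ_B = (2.500×10^-2 H)(1.99 A)/864 = 5.758×10^-5 Wb.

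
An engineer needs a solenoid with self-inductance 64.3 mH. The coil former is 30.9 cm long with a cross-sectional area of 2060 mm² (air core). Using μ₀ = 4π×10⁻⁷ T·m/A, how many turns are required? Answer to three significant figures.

A = 2060 mm² = 2.060×10^-3 m².
From L = μ₀N²A/ℓ, N = √(Lℓ / (μ₀A)).
N = √[(6.430×10^-2)(0.309) / ((4π×10⁻⁷)×2.060×10^-3)] = √(7.675×10^6) ≈ 2770.4.

N ≈ 2770 turns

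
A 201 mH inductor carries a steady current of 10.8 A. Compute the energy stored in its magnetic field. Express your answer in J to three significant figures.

Stored magnetic energy: U = ½LI².
U = ½(0.201 H)(10.8 A)² = 11.72 J.

U ≈ 11.7 J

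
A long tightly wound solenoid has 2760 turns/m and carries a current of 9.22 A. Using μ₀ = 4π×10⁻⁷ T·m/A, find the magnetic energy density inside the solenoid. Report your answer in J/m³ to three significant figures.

u ≈ 407 J/m³

B = μ₀nI = (4π×10⁻⁷)(2.760×10^3)(9.22) = 3.198×10^-2 T.
u = B²/(2μ₀) = (3.198×10^-2)²/(2×4π×10⁻⁷) = 406.9 J/m³.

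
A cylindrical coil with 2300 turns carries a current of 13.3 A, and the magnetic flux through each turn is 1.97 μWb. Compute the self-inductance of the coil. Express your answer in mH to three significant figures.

Self-inductance is defined by L = NΦ_B/I (flux linkage over current).
L = (2300)(1.970×10^-6 Wb)/(13.3 A) = 3.407×10^-4 H.

L ≈ 0.341 mH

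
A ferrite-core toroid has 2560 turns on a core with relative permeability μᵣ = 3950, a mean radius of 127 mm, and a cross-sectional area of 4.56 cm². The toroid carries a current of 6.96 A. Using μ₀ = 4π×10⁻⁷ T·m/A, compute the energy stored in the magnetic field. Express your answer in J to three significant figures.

U ≈ 450 J

L = μ₀μᵣN²A/(2πR) = (4π×10⁻⁷)(3950)(2560)²(4.560×10^-4)/(2π×0.127) = 18.59 H.
U = ½LI² = ½(18.59)(6.96)² = 450.3 J.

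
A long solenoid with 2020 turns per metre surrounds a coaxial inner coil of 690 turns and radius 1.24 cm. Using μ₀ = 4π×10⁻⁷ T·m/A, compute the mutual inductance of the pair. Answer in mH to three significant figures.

M ≈ 0.846 mH

The outer solenoid produces a uniform field B₁ = μ₀n₁I₁ across the inner coil,
so the flux linkage is N₂Φ = N₂B₁A₂ = μ₀n₁N₂A₂·I₁, giving M = μ₀n₁N₂A₂.
A₂ = πr² = π(1.240×10^-2 m)² = 4.831×10^-4 m².
M = (4π×10⁻⁷)(2020)(690)(4.831×10^-4) = 8.461×10^-4 H.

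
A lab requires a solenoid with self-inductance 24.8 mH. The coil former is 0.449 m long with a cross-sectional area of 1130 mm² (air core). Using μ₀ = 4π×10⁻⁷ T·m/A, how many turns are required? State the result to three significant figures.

A = 1130 mm² = 1.130×10^-3 m².
From L = μ₀N²A/ℓ, N = √(Lℓ / (μ₀A)).
N = √[(2.480×10^-2)(0.449) / ((4π×10⁻⁷)×1.130×10^-3)] = √(7.842×10^6) ≈ 2800.3.

N ≈ 2800 turns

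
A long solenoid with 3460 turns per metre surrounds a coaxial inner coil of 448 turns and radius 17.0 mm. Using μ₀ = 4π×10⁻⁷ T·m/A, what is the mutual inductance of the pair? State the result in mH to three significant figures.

M ≈ 1.77 mH

The outer solenoid produces a uniform field B₁ = μ₀n₁I₁ across the inner coil,
so the flux linkage is N₂Φ = N₂B₁A₂ = μ₀n₁N₂A₂·I₁, giving M = μ₀n₁N₂A₂.
A₂ = πr² = π(1.700×10^-2 m)² = 9.079×10^-4 m².
M = (4π×10⁻⁷)(3460)(448)(9.079×10^-4) = 1.769×10^-3 H.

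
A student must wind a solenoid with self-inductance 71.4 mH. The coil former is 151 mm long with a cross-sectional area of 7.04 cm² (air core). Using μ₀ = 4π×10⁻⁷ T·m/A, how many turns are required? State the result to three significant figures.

N ≈ 3490 turns

A = 7.04 cm² = 7.040×10^-4 m².
From L = μ₀N²A/ℓ, N = √(Lℓ / (μ₀A)).
N = √[(7.140×10^-2)(0.151) / ((4π×10⁻⁷)×7.040×10^-4)] = √(1.219×10^7) ≈ 3491.0.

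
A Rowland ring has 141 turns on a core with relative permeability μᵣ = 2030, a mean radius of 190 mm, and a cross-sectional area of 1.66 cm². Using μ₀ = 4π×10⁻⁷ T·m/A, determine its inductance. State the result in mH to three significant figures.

L ≈ 7.05 mH

For a thin toroid, L = μ₀μᵣN²A/(2πR).
L = (4π×10⁻⁷)(2030)(141)²(1.660×10^-4) / (2π×0.19 m) = 7.052×10^-3 H.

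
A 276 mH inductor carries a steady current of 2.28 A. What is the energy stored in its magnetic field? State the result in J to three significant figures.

U ≈ 0.717 J

Stored magnetic energy: U = ½LI².
U = ½(0.276 H)(2.28 A)² = 0.7174 J.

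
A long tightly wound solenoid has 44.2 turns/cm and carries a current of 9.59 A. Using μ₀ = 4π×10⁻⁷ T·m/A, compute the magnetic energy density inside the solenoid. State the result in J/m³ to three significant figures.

B = μ₀nI = (4π×10⁻⁷)(4.420×10^3)(9.59) = 5.327×10^-2 T.
u = B²/(2μ₀) = (5.327×10^-2)²/(2×4π×10⁻⁷) = 1.129×10^3 J/m³.

u ≈ 1130 J/m³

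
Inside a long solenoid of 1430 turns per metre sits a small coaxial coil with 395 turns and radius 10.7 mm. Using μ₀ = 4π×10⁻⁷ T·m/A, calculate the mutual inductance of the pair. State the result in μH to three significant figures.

The outer solenoid produces a uniform field B₁ = μ₀n₁I₁ across the inner coil,
so the flux linkage is N₂Φ = N₂B₁A₂ = μ₀n₁N₂A₂·I₁, giving M = μ₀n₁N₂A₂.
A₂ = πr² = π(1.070×10^-2 m)² = 3.597×10^-4 m².
M = (4π×10⁻⁷)(1430)(395)(3.597×10^-4) = 2.553×10^-4 H.

M ≈ 255 μH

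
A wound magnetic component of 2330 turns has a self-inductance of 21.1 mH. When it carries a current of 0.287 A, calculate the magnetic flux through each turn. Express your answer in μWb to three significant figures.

From L = NΦ_B/I, the flux per turn is Φ_B = LI/N.
Φ_B = (2.110×10^-2 H)(0.287 A)/2330 = 2.599×10^-6 Wb.

Φ_B ≈ 2.60 μWb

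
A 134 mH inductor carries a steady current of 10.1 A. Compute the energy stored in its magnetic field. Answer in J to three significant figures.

Stored magnetic energy: U = ½LI².
U = ½(0.134 H)(10.1 A)² = 6.8347 J.

U ≈ 6.83 J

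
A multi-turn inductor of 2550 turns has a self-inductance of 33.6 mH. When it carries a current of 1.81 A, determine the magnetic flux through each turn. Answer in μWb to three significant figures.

Φ_B ≈ 23.8 μWb

From L = NΦ_B/I, the flux per turn is Φ_B = LI/N.
Φ_B = (3.360×10^-2 H)(1.81 A)/2550 = 2.3849×10^-5 Wb.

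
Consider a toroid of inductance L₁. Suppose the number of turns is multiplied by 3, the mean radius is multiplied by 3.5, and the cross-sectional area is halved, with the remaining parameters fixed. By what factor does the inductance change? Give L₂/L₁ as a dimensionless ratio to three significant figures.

For a toroid, L ∝ μᵣN²A/R.
L₂/L₁ = (3)^2 × (3.5)^-1 × (0.5) = 1.29.

L₂/L₁ = 1.29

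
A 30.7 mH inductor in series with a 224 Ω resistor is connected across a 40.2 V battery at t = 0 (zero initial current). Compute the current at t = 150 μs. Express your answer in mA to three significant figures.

I ≈ 119 mA

τ = L/R = 3.070×10^-2/224 = 1.371×10^-4 s; final current I_∞ = ε/R = 40.2/224 = 0.17946 A.
I(t) = I_∞(1 − e^(−t/τ)) with t/τ = 1.094.
I = (0.17946)(1 − e^(−1.094)) = 0.1194 A.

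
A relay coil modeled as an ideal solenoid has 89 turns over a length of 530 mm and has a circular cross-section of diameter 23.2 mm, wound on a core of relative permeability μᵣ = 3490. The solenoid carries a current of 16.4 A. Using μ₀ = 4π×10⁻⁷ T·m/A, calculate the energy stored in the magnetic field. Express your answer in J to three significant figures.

A = π(d/2)² = π(1.160×10^-2 m)² = 4.227×10^-4 m².
L = μ₀μᵣN²A/ℓ = (4π×10⁻⁷)(3490)(89)²(4.227×10^-4)/(0.53) = 2.771×10^-2 H.
U = ½LI² = ½(2.771×10^-2)(16.4)² = 3.726 J.

U ≈ 3.73 J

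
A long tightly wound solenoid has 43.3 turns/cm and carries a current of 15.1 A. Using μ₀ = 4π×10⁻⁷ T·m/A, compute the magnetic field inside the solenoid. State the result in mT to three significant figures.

B ≈ 82.2 mT

Inside a long solenoid, B = μ₀nI.
B = (4π×10⁻⁷)(4.330×10^3 m⁻¹)(15.1 A) = 8.216×10^-2 T.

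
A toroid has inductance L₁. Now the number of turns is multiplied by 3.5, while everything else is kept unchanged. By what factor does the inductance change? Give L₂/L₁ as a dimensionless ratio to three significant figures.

L₂/L₁ = 12.3

For a toroid, L ∝ μᵣN²A/R.
L₂/L₁ = (3.5)^2 = 12.3.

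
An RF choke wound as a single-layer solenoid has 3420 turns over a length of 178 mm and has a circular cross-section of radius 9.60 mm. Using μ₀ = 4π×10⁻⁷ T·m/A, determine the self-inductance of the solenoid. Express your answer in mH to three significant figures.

A = πr² = π(9.600×10^-3 m)² = 2.895×10^-4 m².
For a long solenoid, L = μ₀N²A/ℓ.
L = (4π×10⁻⁷)(3420)²(2.895×10^-4)/(0.178 m) = 2.391×10^-2 H.

L ≈ 23.9 mH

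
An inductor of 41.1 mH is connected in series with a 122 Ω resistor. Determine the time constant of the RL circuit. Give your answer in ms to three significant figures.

τ = L/R = (4.110×10^-2 H)/(122 Ω) = 3.369×10^-4 s.

τ ≈ 0.337 ms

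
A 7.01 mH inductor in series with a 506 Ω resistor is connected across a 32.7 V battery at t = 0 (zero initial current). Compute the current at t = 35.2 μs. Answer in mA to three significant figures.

τ = L/R = 7.010×10^-3/506 = 1.385×10^-5 s; final current I_∞ = ε/R = 32.7/506 = 6.462×10^-2 A.
I(t) = I_∞(1 − e^(−t/τ)) with t/τ = 2.541.
I = (6.462×10^-2)(1 − e^(−2.541)) = 5.953×10^-2 A.

I ≈ 59.5 mA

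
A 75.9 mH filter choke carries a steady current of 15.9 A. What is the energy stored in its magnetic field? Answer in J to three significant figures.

Stored magnetic energy: U = ½LI².
U = ½(7.590×10^-2 H)(15.9 A)² = 9.594 J.

U ≈ 9.59 J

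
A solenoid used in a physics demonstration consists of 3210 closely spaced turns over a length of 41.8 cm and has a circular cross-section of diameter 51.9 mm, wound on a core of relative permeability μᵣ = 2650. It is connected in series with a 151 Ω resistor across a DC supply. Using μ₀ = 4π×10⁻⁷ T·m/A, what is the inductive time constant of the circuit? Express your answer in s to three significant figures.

τ ≈ 1.15 s

A = π(d/2)² = π(2.595×10^-2 m)² = 2.116×10^-3 m².
L = μ₀μᵣN²A/ℓ = (4π×10⁻⁷)(2650)(3210)²(2.116×10^-3)/(0.418) = 173.7 H.
τ = L/R = (173.7)/(151) = 1.15 s.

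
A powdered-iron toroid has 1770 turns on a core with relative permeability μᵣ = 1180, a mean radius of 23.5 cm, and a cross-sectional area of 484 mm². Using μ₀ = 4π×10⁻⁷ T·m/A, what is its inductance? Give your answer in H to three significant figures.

L ≈ 1.52 H

For a thin toroid, L = μ₀μᵣN²A/(2πR).
L = (4π×10⁻⁷)(1180)(1770)²(4.840×10^-4) / (2π×0.235 m) = 1.523 H.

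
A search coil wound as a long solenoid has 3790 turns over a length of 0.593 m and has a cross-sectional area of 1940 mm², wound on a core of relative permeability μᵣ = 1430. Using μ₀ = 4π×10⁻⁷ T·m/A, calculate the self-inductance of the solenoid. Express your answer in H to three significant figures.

A = 1940 mm² = 1.940×10^-3 m².
For a long solenoid, L = μ₀μᵣN²A/ℓ.
L = (4π×10⁻⁷)(1430)(3790)²(1.940×10^-3)/(0.593 m) = 84.44 H.

L ≈ 84.4 H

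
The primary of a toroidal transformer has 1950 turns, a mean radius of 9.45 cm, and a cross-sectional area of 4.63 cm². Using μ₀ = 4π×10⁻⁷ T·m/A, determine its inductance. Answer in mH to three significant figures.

For a thin toroid, L = μ₀N²A/(2πR).
L = (4π×10⁻⁷)(1950)²(4.630×10^-4) / (2π×9.450×10^-2 m) = 3.726×10^-3 H.

L ≈ 3.73 mH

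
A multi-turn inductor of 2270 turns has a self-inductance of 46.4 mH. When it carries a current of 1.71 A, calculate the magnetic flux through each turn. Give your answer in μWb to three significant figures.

Φ_B ≈ 35.0 μWb

From L = NΦ_B/I, the flux per turn is Φ_B = LI/N.
Φ_B = (4.640×10^-2 H)(1.71 A)/2270 = 3.495×10^-5 Wb.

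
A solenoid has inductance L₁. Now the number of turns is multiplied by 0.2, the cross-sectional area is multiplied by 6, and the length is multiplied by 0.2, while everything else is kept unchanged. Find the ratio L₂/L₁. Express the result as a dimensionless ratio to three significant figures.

For a solenoid, L ∝ μᵣN²A/ℓ.
L₂/L₁ = (0.2)^2 × (6) × (0.2)^-1 = 1.20.

L₂/L₁ = 1.20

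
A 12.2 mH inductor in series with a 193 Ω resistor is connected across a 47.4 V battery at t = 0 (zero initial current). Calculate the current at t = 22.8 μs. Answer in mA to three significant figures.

τ = L/R = 1.220×10^-2/193 = 6.321×10^-5 s; final current I_∞ = ε/R = 47.4/193 = 0.2456 A.
I(t) = I_∞(1 − e^(−t/τ)) with t/τ = 0.361.
I = (0.2456)(1 − e^(−0.361)) = 7.437×10^-2 A.

I ≈ 74.4 mA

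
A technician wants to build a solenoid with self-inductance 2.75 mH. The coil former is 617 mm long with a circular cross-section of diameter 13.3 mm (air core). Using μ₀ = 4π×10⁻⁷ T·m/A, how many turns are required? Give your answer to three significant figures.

A = π(d/2)² = π(6.650×10^-3 m)² = 1.389×10^-4 m².
From L = μ₀N²A/ℓ, N = √(Lℓ / (μ₀A)).
N = √[(2.750×10^-3)(0.617) / ((4π×10⁻⁷)×1.389×10^-4)] = √(9.719×10^6) ≈ 3117.5.

N ≈ 3120 turns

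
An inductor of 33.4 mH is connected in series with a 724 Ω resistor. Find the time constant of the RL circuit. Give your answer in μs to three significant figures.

τ ≈ 46.1 μs

τ = L/R = (3.340×10^-2 H)/(724 Ω) = 4.613×10^-5 s.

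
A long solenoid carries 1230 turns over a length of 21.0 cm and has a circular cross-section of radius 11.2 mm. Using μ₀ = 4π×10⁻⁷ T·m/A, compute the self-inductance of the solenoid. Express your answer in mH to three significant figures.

A = πr² = π(1.120×10^-2 m)² = 3.941×10^-4 m².
For a long solenoid, L = μ₀N²A/ℓ.
L = (4π×10⁻⁷)(1230)²(3.941×10^-4)/(0.21 m) = 3.568×10^-3 H.

L ≈ 3.57 mH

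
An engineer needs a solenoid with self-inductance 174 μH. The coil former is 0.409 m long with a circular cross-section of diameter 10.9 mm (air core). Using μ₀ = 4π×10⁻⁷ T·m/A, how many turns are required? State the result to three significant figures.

N ≈ 779 turns

A = π(d/2)² = π(5.450×10^-3 m)² = 9.331×10^-5 m².
From L = μ₀N²A/ℓ, N = √(Lℓ / (μ₀A)).
N = √[(1.740×10^-4)(0.409) / ((4π×10⁻⁷)×9.331×10^-5)] = √(6.069×10^5) ≈ 779.0.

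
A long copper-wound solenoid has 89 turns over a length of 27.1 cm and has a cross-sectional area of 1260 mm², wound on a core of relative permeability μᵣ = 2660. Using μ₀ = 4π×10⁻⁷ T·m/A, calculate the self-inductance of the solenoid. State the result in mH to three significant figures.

L ≈ 123 mH

A = 1260 mm² = 1.260×10^-3 m².
For a long solenoid, L = μ₀μᵣN²A/ℓ.
L = (4π×10⁻⁷)(2660)(89)²(1.260×10^-3)/(0.271 m) = 0.1231 H.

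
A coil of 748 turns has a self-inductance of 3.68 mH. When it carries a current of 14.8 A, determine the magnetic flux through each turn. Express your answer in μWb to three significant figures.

Φ_B ≈ 72.8 μWb

From L = NΦ_B/I, the flux per turn is Φ_B = LI/N.
Φ_B = (3.680×10^-3 H)(14.8 A)/748 = 7.281×10^-5 Wb.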